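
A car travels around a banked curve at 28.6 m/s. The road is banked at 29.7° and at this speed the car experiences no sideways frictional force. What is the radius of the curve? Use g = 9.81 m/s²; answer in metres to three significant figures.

146 m

Frictionless banking: tanθ = v²/(rg), so r = v²/(g tanθ).
r = (28.6)²/(9.81 × tan 29.7°) = 818.0/(9.81 × 0.5704) = 818.0/5.596 = 146.2 m.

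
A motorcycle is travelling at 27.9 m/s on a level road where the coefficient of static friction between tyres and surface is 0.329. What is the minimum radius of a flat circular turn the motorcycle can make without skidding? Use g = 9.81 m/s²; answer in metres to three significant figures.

At the limit, μ_s m g = m v²/r, so r_min = v²/(μ_s g) = (27.9)²/(0.329 × 9.81) = 778.4/3.227 = 241.2 m.

241 m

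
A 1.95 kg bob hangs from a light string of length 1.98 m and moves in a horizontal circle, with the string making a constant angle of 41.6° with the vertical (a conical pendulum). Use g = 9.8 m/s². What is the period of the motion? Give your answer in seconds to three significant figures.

r = L sinθ = 1.315 m. From T sinθ = mω²r and T cosθ = mg: tanθ = ω²r/g, so ω² = g tanθ / r = g/(L cosθ).
ω = √(g/(L cosθ)) = √(9.8/(1.98 × 0.7478)) = √6.619 = 2.573 rad/s.
Period = 2π/ω = 2.442 s.

2.44 s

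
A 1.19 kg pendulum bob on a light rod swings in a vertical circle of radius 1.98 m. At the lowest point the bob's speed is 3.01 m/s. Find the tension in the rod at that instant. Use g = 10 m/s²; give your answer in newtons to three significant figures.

17.3 N

At the lowest point, T points up (toward the centre) and the weight mg points down (away from the centre), so the net inward force is T − mg = mv²/r.
T = m(v²/r + g) = 1.19 × ((3.01)²/1.98 + 10.0) = 1.19 × (4.576 + 10.0) = 1.19 × 14.58 = 17.35 N.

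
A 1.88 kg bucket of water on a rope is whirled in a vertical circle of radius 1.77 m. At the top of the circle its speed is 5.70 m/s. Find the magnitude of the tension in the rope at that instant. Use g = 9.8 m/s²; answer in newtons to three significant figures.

At the top, both T and the weight mg point inward (toward the centre), so T + mg = mv²/r.
T = m(v²/r − g) = 1.88 × ((5.70)²/1.77 − 9.8) = 1.88 × (18.36 − 9.8) = 1.88 × 8.556 = 16.09 N.

16.1 N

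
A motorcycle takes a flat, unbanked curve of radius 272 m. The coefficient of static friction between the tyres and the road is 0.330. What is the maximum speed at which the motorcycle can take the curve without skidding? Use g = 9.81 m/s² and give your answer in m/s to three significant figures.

29.7 m/s

Friction provides the centripetal force on a flat curve. At maximum speed it is at its limiting value: μ_s m g = m v²/r.
Mass cancels: v_max = √(μ_s g r) = √(0.330 × 9.81 × 272) = √880.5 = 29.67 m/s.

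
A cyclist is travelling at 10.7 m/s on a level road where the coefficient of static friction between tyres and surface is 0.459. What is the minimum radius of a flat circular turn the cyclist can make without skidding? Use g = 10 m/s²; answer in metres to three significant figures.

At the limit, μ_s m g = m v²/r, so r_min = v²/(μ_s g) = (10.7)²/(0.459 × 10.0) = 114.5/4.590 = 24.94 m.

24.9 m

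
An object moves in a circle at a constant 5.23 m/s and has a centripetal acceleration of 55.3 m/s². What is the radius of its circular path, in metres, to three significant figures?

0.495 m

a_c = v²/r ⇒ r = v²/a_c = (5.23)²/55.3 = 27.35/55.3 = 0.4946 m.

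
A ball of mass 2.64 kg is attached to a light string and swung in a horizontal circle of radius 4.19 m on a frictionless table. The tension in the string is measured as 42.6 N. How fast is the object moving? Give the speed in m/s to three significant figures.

8.22 m/s

T = m v²/r ⇒ v = √(T r / m) = √(42.6 × 4.19 / 2.64) = √67.61 = 8.223 m/s.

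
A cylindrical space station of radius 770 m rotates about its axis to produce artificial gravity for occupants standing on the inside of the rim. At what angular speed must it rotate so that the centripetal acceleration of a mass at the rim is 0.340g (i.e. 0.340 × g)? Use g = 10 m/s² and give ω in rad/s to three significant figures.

Centripetal acceleration a_c = ω²r. Setting ω²r = 0.340g:
ω = √(0.340g / r) = √(0.340 × 10.0 / 770) = √0.004416 = 0.06645 rad/s.

0.0664 rad/s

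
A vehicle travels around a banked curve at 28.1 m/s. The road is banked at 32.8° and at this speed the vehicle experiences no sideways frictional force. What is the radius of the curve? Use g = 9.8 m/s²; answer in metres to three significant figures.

Frictionless banking: tanθ = v²/(rg), so r = v²/(g tanθ).
r = (28.1)²/(9.8 × tan 32.8°) = 789.6/(9.8 × 0.6445) = 789.6/6.316 = 125.0 m.

125 m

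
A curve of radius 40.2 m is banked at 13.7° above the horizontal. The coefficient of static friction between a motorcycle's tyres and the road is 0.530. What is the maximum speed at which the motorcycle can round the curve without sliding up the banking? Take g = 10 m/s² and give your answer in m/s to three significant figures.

18.9 m/s

At the maximum speed, friction acts down the slope at its limiting value f = μN. Radially (horizontal, toward centre): N sinθ + μN cosθ = mv²/r. Vertically: N cosθ − μN sinθ = mg.
Dividing: v² = r g (sinθ + μcosθ)/(cosθ − μsinθ).
sinθ + μcosθ = 0.2368 + 0.530×0.9715 = 0.7518; cosθ − μsinθ = 0.9715 − 0.530×0.2368 = 0.8460.
v² = 40.2 × 10.0 × 0.7518/0.8460 = 357.2 m²/s², so v = 18.90 m/s.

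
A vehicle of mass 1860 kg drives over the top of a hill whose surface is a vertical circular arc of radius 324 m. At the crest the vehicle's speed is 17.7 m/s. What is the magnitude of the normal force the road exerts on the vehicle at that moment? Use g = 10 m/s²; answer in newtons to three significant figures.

16800 N

At the crest the centripetal acceleration points downward (toward the centre of the arc), so mg − N = mv²/r.
N = m(g − v²/r) = 1860 × (10.0 − (17.7)²/324) = 1860 × (10.0 − 0.9669) = 1860 × 9.033 = 16800 N.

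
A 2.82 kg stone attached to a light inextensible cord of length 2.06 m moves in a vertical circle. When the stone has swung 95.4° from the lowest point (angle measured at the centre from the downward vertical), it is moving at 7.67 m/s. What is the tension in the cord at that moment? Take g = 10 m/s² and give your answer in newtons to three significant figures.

Take the radial direction toward the centre of the circle as positive. The component of the weight along the string toward the centre is −mg cos φ (φ measured from the bottom), so Newton's second law along the string gives T − mg cos φ = m v²/r.
cos 95.4° = -0.09411, so T = m(v²/r + g cos φ) = 2.82 × ((7.67)²/2.06 + 10.0 × -0.09411) = 2.82 × (28.56 + (-0.9411)) = 2.82 × 27.62 = 77.88 N.

77.9 N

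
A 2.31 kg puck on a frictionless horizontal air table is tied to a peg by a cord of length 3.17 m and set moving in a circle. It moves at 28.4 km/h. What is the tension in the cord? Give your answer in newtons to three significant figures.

45.4 N

v = 28.4 km/h = 28.4/3.6 = 7.889 m/s.
The tension is the only horizontal force, so it supplies the full centripetal force: T = m v²/r = 2.31 × (7.889)²/3.17 = 2.31 × 62.23/3.17 = 45.35 N.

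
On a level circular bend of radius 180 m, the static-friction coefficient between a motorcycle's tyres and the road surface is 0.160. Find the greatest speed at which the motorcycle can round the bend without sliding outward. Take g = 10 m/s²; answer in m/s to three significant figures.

The only inward force on a level bend is static friction, so at the limit f_s = μ_s N = μ_s m g = m v²/r.
Mass cancels: v_max = √(μ_s g r) = √(0.160 × 10.0 × 180) = √288.0 = 16.97 m/s.

17.0 m/s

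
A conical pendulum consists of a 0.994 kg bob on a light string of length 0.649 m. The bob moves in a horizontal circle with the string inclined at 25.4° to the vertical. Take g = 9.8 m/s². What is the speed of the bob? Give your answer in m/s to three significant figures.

1.14 m/s

The radius of the circle is r = L sinθ = 0.649 × sin 25.4° = 0.2784 m.
Horizontally T sinθ = mv²/r and vertically T cosθ = mg, so tanθ = v²/(rg).
v = √(r g tanθ) = √(0.2784 × 9.8 × 0.4748) = √1.295 = 1.138 m/s.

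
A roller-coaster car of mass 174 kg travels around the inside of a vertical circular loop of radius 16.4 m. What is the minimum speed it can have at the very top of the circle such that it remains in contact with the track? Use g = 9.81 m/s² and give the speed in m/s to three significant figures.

12.7 m/s

At the highest point the centre is directly below, so both the weight and N act inward: N + mg = mv²/r.
At minimum speed N → 0, so mg = mv_min²/r ⇒ v_min = √(g r) = √(9.81 × 16.4) = 12.68 m/s.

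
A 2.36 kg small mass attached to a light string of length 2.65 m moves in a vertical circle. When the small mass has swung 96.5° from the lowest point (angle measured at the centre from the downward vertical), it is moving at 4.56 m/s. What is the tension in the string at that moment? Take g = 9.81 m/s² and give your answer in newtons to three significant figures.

15.9 N

Take the radial direction toward the centre of the circle as positive. The component of the weight along the string toward the centre is −mg cos φ (φ measured from the bottom), so Newton's second law along the string gives T − mg cos φ = m v²/r.
cos 96.5° = -0.1132, so T = m(v²/r + g cos φ) = 2.36 × ((4.56)²/2.65 + 9.81 × -0.1132) = 2.36 × (7.847 + (-1.111)) = 2.36 × 6.736 = 15.90 N.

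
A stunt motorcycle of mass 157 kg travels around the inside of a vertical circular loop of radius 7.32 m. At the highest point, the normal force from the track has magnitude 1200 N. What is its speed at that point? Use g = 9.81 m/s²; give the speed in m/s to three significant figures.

At the top, N + mg = mv²/r, so v = √(r(N/m + g)) = √(7.32 × (1200/157 + 9.81)) = √(7.32 × 17.45) = √127.8 = 11.30 m/s.

11.3 m/s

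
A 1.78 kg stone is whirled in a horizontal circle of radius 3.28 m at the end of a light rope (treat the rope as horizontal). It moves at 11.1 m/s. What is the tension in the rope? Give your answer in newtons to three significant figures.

66.9 N

The tension is the only horizontal force, so it supplies the full centripetal force: T = m v²/r = 1.78 × (11.10)²/3.28 = 1.78 × 123.2/3.28 = 66.86 N.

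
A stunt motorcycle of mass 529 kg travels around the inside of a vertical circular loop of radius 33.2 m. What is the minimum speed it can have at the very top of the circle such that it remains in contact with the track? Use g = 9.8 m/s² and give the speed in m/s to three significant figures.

18.0 m/s

At the top, both weight mg and N point toward the centre: N + mg = mv²/r.
At minimum speed N → 0, so mg = mv_min²/r ⇒ v_min = √(g r) = √(9.8 × 33.2) = 18.04 m/s.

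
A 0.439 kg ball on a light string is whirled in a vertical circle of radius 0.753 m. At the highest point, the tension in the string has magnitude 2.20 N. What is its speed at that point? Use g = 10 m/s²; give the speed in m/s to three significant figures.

3.36 m/s

At the top, T + mg = mv²/r, so v = √(r(T/m + g)) = √(0.753 × (2.20/0.439 + 10.0)) = √(0.753 × 15.01) = √11.30 = 3.362 m/s.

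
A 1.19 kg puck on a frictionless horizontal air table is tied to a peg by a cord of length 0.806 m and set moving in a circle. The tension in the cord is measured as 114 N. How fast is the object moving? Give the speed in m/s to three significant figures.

T = m v²/r ⇒ v = √(T r / m) = √(114 × 0.806 / 1.19) = √77.21 = 8.787 m/s.

8.79 m/s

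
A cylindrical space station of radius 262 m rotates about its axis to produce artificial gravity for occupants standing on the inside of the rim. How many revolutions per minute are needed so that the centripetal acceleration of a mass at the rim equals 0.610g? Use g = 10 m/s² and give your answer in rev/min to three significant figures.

1.46 rev/min

Require ω²r = 0.610g, so ω = √(0.610 × 10.0/262) = 0.1526 rad/s.
In rev/min: ω × 60/(2π) = 0.1526 × 60/(2π) = 1.457 rev/min.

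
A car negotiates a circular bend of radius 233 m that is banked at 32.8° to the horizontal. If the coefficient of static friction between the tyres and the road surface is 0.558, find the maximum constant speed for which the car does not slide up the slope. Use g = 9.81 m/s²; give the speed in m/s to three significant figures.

At the maximum speed, friction acts down the slope at its limiting value f = μN. Radially (horizontal, toward centre): N sinθ + μN cosθ = mv²/r. Vertically: N cosθ − μN sinθ = mg.
Dividing: v² = r g (sinθ + μcosθ)/(cosθ − μsinθ).
sinθ + μcosθ = 0.5417 + 0.558×0.8406 = 1.011; cosθ − μsinθ = 0.8406 − 0.558×0.5417 = 0.5383.
v² = 233 × 9.81 × 1.011/0.5383 = 4292 m²/s², so v = 65.51 m/s.

65.5 m/s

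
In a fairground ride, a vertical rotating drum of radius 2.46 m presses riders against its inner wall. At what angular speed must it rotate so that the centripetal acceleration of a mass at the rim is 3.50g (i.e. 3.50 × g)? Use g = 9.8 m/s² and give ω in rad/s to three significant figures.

3.73 rad/s

Centripetal acceleration a_c = ω²r. Setting ω²r = 3.50g:
ω = √(3.50g / r) = √(3.50 × 9.8 / 2.46) = √13.94 = 3.734 rad/s.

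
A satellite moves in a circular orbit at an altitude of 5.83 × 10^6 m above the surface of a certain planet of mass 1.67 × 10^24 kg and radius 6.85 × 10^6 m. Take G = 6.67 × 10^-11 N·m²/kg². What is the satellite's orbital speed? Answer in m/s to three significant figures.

Orbital radius r = R + h = 6.85 × 10^6 + 5.83 × 10^6 = 1.268 × 10^7 m.
Gravity supplies the centripetal force: G M m / r² = m v² / r, so v = √(GM/r).
v = √(6.67 × 10^-11 × 1.67 × 10^24 / 1.268 × 10^7) = √(8.785 × 10^6) = 2964 m/s.

2960 m/s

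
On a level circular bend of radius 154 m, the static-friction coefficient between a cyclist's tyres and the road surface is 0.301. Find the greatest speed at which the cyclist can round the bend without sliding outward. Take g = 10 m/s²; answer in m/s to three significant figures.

21.5 m/s

Friction provides the centripetal force on a flat curve. At maximum speed it is at its limiting value: μ_s m g = m v²/r.
Mass cancels: v_max = √(μ_s g r) = √(0.301 × 10.0 × 154) = √463.5 = 21.53 m/s.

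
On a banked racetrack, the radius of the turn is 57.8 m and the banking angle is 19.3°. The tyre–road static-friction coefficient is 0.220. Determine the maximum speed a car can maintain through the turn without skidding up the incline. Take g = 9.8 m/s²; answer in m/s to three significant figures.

18.7 m/s

At the maximum speed, friction acts down the slope at its limiting value f = μN. Radially (horizontal, toward centre): N sinθ + μN cosθ = mv²/r. Vertically: N cosθ − μN sinθ = mg.
Dividing: v² = r g (sinθ + μcosθ)/(cosθ − μsinθ).
sinθ + μcosθ = 0.3305 + 0.220×0.9438 = 0.5382; cosθ − μsinθ = 0.9438 − 0.220×0.3305 = 0.8711.
v² = 57.8 × 9.8 × 0.5382/0.8711 = 349.9 m²/s², so v = 18.71 m/s.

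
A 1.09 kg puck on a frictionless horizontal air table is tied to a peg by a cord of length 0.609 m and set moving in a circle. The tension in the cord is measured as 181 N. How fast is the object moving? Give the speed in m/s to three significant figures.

10.1 m/s

T = m v²/r ⇒ v = √(T r / m) = √(181 × 0.609 / 1.09) = √101.1 = 10.06 m/s.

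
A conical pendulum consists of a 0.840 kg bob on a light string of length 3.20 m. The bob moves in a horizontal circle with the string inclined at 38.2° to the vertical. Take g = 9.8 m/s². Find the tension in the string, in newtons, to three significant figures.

Vertically the bob has no acceleration, so T cosθ = mg.
T = mg/cosθ = 0.840 × 9.8 / cos 38.2° = 8.232/0.7859 = 10.48 N.

10.5 N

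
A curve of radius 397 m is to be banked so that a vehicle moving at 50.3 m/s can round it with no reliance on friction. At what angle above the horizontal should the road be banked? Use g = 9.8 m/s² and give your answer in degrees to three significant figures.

With no friction, the horizontal component of the normal force provides the centripetal force: N sinθ = mv²/r, while N cosθ = mg vertically.
Dividing: tanθ = v²/(r g) = (50.3)²/(397 × 9.8) = 2530/3891 = 0.6503.
θ = arctan(0.6503) = 33.04°.

33.0°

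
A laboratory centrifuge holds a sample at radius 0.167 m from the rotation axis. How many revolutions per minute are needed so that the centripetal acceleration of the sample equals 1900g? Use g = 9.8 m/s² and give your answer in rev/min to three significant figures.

Require ω²r = 1900g, so ω = √(1900 × 9.8/0.167) = 333.9 rad/s.
In rev/min: ω × 60/(2π) = 333.9 × 60/(2π) = 3189 rev/min.

3190 rev/min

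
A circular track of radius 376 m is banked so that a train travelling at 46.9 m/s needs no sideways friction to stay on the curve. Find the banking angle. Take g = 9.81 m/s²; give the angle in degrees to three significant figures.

30.8°

With no friction, the horizontal component of the normal force provides the centripetal force: N sinθ = mv²/r, while N cosθ = mg vertically.
Dividing: tanθ = v²/(r g) = (46.9)²/(376 × 9.81) = 2200/3689 = 0.5963.
θ = arctan(0.5963) = 30.81°.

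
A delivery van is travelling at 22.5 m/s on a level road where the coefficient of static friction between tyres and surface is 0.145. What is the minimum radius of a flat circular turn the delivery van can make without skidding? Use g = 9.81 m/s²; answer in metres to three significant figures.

At the limit, μ_s m g = m v²/r, so r_min = v²/(μ_s g) = (22.5)²/(0.145 × 9.81) = 506.2/1.422 = 355.9 m.

356 m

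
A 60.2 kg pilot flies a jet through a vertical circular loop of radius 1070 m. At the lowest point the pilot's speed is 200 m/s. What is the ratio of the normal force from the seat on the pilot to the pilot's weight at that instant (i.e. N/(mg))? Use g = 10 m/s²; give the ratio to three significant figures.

4.74

At the bottom, N − mg = mv²/r, so N = m(v²/r + g) and N/(mg) = v²/(rg) + 1 = (200)²/(1070 × 10.0) + 1 = 3.738 + 1 = 4.738.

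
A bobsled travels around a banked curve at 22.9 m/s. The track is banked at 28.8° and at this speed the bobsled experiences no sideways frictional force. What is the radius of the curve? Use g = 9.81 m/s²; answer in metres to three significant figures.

Frictionless banking: tanθ = v²/(rg), so r = v²/(g tanθ).
r = (22.9)²/(9.81 × tan 28.8°) = 524.4/(9.81 × 0.5498) = 524.4/5.393 = 97.24 m.

97.2 m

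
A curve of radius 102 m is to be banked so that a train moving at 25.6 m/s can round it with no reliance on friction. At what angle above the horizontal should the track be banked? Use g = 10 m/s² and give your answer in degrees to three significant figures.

32.7°

For a frictionless banked turn: horizontally N sinθ = mv²/r and vertically N cosθ = mg.
Dividing: tanθ = v²/(r g) = (25.6)²/(102 × 10.0) = 655.4/1020 = 0.6425.
θ = arctan(0.6425) = 32.72°.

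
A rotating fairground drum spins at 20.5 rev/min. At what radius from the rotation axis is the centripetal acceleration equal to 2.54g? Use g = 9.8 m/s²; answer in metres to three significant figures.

5.40 m

ω = 20.5 rev/min × 2π/60 = 2.147 rad/s.
a_c = ω²r = 2.54g ⇒ r = 2.54 × 9.8 / (2.147)² = 24.89/4.609 = 5.401 m.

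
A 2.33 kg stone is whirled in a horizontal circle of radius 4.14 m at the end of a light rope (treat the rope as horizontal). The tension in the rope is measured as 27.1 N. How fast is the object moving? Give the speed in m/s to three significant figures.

6.94 m/s

T = m v²/r ⇒ v = √(T r / m) = √(27.1 × 4.14 / 2.33) = √48.15 = 6.939 m/s.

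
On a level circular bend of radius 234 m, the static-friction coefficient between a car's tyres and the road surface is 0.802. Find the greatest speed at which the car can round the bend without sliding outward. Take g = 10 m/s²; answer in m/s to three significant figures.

The only inward force on a level bend is static friction, so at the limit f_s = μ_s N = μ_s m g = m v²/r.
Mass cancels: v_max = √(μ_s g r) = √(0.802 × 10.0 × 234) = √1877 = 43.32 m/s.

43.3 m/s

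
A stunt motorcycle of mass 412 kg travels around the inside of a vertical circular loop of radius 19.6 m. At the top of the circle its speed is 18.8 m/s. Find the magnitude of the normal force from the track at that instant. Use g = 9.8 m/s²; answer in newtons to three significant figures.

At the top, both N and the weight mg point inward (toward the centre), so N + mg = mv²/r.
N = m(v²/r − g) = 412 × ((18.8)²/19.6 − 9.8) = 412 × (18.03 − 9.8) = 412 × 8.233 = 3392 N.

3390 N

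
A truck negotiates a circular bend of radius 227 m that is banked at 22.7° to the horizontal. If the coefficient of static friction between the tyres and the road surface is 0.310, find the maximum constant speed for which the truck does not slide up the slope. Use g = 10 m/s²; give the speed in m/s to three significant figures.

43.6 m/s

At the maximum speed, friction acts down the slope at its limiting value f = μN. Radially (horizontal, toward centre): N sinθ + μN cosθ = mv²/r. Vertically: N cosθ − μN sinθ = mg.
Dividing: v² = r g (sinθ + μcosθ)/(cosθ − μsinθ).
sinθ + μcosθ = 0.3859 + 0.310×0.9225 = 0.6719; cosθ − μsinθ = 0.9225 − 0.310×0.3859 = 0.8029.
v² = 227 × 10.0 × 0.6719/0.8029 = 1900 m²/s², so v = 43.58 m/s.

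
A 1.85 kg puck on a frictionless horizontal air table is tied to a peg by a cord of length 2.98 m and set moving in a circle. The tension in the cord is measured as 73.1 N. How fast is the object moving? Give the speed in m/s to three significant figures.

10.9 m/s

T = m v²/r ⇒ v = √(T r / m) = √(73.1 × 2.98 / 1.85) = √117.8 = 10.85 m/s.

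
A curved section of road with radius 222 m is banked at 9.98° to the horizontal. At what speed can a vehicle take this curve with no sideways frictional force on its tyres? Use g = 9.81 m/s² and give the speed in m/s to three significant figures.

On a frictionless banked curve, N sinθ = mv²/r and N cosθ = mg, so tanθ = v²/(rg).
v = √(r g tanθ) = √(222 × 9.81 × tan 9.98°) = √(222 × 9.81 × 0.1760) = √383.2 = 19.58 m/s.

19.6 m/s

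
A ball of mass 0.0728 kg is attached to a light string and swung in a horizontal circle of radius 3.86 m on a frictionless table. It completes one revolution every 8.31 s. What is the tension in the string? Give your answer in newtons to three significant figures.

0.161 N

v = 2πr/T = 2π × 3.86/8.31 = 2.919 m/s.
The tension is the only horizontal force, so it supplies the full centripetal force: T = m v²/r = 0.0728 × (2.919)²/3.86 = 0.0728 × 8.518/3.86 = 0.1606 N.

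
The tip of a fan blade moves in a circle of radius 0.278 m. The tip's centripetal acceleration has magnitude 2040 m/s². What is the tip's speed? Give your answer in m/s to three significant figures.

23.8 m/s

a_c = v²/r ⇒ v = √(a_c · r) = √(2040 × 0.278) = √567.1 = 23.81 m/s.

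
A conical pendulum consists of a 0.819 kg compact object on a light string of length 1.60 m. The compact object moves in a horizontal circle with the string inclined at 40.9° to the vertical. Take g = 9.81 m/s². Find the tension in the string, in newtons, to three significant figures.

Vertically the bob has no acceleration, so T cosθ = mg.
T = mg/cosθ = 0.819 × 9.81 / cos 40.9° = 8.034/0.7559 = 10.63 N.

10.6 N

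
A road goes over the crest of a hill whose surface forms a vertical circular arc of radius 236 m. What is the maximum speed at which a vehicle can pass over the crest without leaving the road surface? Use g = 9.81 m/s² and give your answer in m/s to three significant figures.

At the crest the centre of the circle is below the vehicle, so the net downward (centripetal) force is mg − N = mv²/r.
The vehicle leaves the road when N → 0, giving v_max = √(g r) = √(9.81 × 236) = 48.12 m/s.

48.1 m/s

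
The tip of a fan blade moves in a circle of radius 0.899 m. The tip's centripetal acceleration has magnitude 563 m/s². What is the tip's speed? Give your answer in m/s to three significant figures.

a_c = v²/r ⇒ v = √(a_c · r) = √(563 × 0.899) = √506.1 = 22.50 m/s.

22.5 m/s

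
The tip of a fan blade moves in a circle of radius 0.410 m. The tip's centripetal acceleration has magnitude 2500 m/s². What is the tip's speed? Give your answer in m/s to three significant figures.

a_c = v²/r ⇒ v = √(a_c · r) = √(2500 × 0.410) = √1025 = 32.02 m/s.

32.0 m/s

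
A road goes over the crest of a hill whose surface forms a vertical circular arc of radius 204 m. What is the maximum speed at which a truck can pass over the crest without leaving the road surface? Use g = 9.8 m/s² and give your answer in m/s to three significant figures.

At the crest the centre of the circle is below the truck, so the net downward (centripetal) force is mg − N = mv²/r.
The truck leaves the road when N → 0, giving v_max = √(g r) = √(9.8 × 204) = 44.71 m/s.

44.7 m/s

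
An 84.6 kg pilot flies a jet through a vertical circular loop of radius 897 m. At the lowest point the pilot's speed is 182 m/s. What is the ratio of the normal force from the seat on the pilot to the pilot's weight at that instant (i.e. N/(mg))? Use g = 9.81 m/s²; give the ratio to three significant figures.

4.76

At the bottom, N − mg = mv²/r, so N = m(v²/r + g) and N/(mg) = v²/(rg) + 1 = (182)²/(897 × 9.81) + 1 = 3.764 + 1 = 4.764.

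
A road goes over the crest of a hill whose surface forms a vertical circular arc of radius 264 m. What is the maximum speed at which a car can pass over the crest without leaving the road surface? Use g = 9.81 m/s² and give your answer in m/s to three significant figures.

At the crest the centre of the circle is below the car, so the net downward (centripetal) force is mg − N = mv²/r.
The car leaves the road when N → 0, giving v_max = √(g r) = √(9.81 × 264) = 50.89 m/s.

50.9 m/s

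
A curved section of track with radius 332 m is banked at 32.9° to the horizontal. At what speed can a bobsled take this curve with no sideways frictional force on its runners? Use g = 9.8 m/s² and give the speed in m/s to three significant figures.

45.9 m/s

On a frictionless banked curve, N sinθ = mv²/r and N cosθ = mg, so tanθ = v²/(rg).
v = √(r g tanθ) = √(332 × 9.8 × tan 32.9°) = √(332 × 9.8 × 0.6469) = √2105 = 45.88 m/s.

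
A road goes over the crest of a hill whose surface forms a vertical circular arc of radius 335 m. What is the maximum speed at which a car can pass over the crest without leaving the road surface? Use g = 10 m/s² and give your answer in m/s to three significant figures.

At the crest the centre of the circle is below the car, so the net downward (centripetal) force is mg − N = mv²/r.
The car leaves the road when N → 0, giving v_max = √(g r) = √(10.0 × 335) = 57.88 m/s.

57.9 m/s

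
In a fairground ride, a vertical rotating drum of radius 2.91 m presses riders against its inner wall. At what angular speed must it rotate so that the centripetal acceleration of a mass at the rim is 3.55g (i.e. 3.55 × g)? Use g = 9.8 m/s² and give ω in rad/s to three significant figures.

3.46 rad/s

Centripetal acceleration a_c = ω²r. Setting ω²r = 3.55g:
ω = √(3.55g / r) = √(3.55 × 9.8 / 2.91) = √11.96 = 3.458 rad/s.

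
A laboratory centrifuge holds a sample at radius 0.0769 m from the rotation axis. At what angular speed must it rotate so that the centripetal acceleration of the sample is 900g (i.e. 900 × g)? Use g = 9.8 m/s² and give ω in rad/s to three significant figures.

Centripetal acceleration a_c = ω²r. Setting ω²r = 900g:
ω = √(900g / r) = √(900 × 9.8 / 0.0769) = √114700 = 338.7 rad/s.

339 rad/s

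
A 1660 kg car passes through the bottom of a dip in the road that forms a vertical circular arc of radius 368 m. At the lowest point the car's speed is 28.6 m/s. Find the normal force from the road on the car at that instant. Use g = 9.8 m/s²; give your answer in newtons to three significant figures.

At the lowest point, N points up (toward the centre) and the weight mg points down (away from the centre), so the net inward force is N − mg = mv²/r.
N = m(v²/r + g) = 1660 × ((28.6)²/368 + 9.8) = 1660 × (2.223 + 9.8) = 1660 × 12.02 = 19960 N.

20000 N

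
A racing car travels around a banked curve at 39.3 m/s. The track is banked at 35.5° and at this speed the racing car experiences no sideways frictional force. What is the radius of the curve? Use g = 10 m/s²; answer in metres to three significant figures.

Frictionless banking: tanθ = v²/(rg), so r = v²/(g tanθ).
r = (39.3)²/(10.0 × tan 35.5°) = 1544/(10.0 × 0.7133) = 1544/7.133 = 216.5 m.

217 m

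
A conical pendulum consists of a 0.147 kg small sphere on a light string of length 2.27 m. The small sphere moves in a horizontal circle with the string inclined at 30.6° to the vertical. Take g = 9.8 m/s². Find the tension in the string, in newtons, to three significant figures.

Vertically the bob has no acceleration, so T cosθ = mg.
T = mg/cosθ = 0.147 × 9.8 / cos 30.6° = 1.441/0.8607 = 1.674 N.

1.67 N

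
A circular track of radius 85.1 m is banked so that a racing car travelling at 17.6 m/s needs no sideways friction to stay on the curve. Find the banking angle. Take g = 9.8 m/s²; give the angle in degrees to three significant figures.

20.4°

For a frictionless banked turn: horizontally N sinθ = mv²/r and vertically N cosθ = mg.
Dividing: tanθ = v²/(r g) = (17.6)²/(85.1 × 9.8) = 309.8/834.0 = 0.3714.
θ = arctan(0.3714) = 20.38°.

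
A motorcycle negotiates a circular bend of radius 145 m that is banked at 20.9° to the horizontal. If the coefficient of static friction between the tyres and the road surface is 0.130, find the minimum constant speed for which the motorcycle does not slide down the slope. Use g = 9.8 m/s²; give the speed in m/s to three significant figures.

18.5 m/s

At the minimum speed, friction acts up the slope at its limiting value f = μN. Radially (horizontal, toward centre): N sinθ − μN cosθ = mv²/r. Vertically: N cosθ + μN sinθ = mg.
Dividing: v² = r g (sinθ − μcosθ)/(cosθ + μsinθ).
sinθ − μcosθ = 0.3567 − 0.130×0.9342 = 0.2353; cosθ + μsinθ = 0.9342 + 0.130×0.3567 = 0.9806.
v² = 145 × 9.8 × 0.2353/0.9806 = 341.0 m²/s², so v = 18.47 m/s.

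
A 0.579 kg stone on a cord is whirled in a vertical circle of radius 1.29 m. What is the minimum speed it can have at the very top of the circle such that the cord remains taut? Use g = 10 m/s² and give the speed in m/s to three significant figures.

At the highest point the centre is directly below, so both the weight and T act inward: T + mg = mv²/r.
At minimum speed T → 0, so mg = mv_min²/r ⇒ v_min = √(g r) = √(10.0 × 1.29) = 3.592 m/s.

3.59 m/s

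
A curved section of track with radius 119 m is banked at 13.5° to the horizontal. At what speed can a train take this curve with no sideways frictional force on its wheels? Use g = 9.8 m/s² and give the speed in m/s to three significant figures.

On a frictionless banked curve, N sinθ = mv²/r and N cosθ = mg, so tanθ = v²/(rg).
v = √(r g tanθ) = √(119 × 9.8 × tan 13.5°) = √(119 × 9.8 × 0.2401) = √280.0 = 16.73 m/s.

16.7 m/s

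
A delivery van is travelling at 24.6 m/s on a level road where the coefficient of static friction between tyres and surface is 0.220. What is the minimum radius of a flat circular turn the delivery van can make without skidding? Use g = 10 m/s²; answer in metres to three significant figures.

At the limit, μ_s m g = m v²/r, so r_min = v²/(μ_s g) = (24.6)²/(0.220 × 10.0) = 605.2/2.200 = 275.1 m.

275 m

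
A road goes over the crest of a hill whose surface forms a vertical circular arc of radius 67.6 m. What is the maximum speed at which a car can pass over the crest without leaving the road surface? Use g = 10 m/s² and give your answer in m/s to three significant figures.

26.0 m/s

At the crest the centre of the circle is below the car, so the net downward (centripetal) force is mg − N = mv²/r.
The car leaves the road when N → 0, giving v_max = √(g r) = √(10.0 × 67.6) = 26.00 m/s.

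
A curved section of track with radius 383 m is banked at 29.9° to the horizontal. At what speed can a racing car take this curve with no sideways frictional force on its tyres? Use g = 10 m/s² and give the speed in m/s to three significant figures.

On a frictionless banked curve, N sinθ = mv²/r and N cosθ = mg, so tanθ = v²/(rg).
v = √(r g tanθ) = √(383 × 10.0 × tan 29.9°) = √(383 × 10.0 × 0.5750) = √2202 = 46.93 m/s.

46.9 m/s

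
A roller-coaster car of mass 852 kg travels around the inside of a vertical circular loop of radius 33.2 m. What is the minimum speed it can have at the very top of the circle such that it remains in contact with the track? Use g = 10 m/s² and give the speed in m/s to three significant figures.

18.2 m/s

At the top, both weight mg and N point toward the centre: N + mg = mv²/r.
At minimum speed N → 0, so mg = mv_min²/r ⇒ v_min = √(g r) = √(10.0 × 33.2) = 18.22 m/s.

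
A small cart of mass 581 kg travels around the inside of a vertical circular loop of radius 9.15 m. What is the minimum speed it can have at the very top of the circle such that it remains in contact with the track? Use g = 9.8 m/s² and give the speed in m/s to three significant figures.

At the top, both weight mg and N point toward the centre: N + mg = mv²/r.
At minimum speed N → 0, so mg = mv_min²/r ⇒ v_min = √(g r) = √(9.8 × 9.15) = 9.469 m/s.

9.47 m/s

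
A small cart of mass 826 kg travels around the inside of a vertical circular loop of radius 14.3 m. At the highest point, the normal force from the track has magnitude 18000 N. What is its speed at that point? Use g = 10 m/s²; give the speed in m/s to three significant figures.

At the top, N + mg = mv²/r, so v = √(r(N/m + g)) = √(14.3 × (18000/826 + 10.0)) = √(14.3 × 31.79) = √454.6 = 21.32 m/s.

21.3 m/s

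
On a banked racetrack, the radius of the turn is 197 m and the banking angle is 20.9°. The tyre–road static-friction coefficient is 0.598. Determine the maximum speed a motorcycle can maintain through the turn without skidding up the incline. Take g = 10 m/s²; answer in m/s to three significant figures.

At the maximum speed, friction acts down the slope at its limiting value f = μN. Radially (horizontal, toward centre): N sinθ + μN cosθ = mv²/r. Vertically: N cosθ − μN sinθ = mg.
Dividing: v² = r g (sinθ + μcosθ)/(cosθ − μsinθ).
sinθ + μcosθ = 0.3567 + 0.598×0.9342 = 0.9154; cosθ − μsinθ = 0.9342 − 0.598×0.3567 = 0.7209.
v² = 197 × 10.0 × 0.9154/0.7209 = 2502 m²/s², so v = 50.02 m/s.

50.0 m/s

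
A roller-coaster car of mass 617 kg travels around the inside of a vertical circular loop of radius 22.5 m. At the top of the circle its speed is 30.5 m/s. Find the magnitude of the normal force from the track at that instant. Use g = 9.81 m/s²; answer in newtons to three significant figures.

At the top, both N and the weight mg point inward (toward the centre), so N + mg = mv²/r.
N = m(v²/r − g) = 617 × ((30.5)²/22.5 − 9.81) = 617 × (41.34 − 9.81) = 617 × 31.53 = 19460 N.

19500 N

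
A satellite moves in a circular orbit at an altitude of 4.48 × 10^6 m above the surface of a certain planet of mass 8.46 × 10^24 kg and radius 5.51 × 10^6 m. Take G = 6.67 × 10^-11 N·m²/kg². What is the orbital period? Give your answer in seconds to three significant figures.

r = R + h = 5.51 × 10^6 + 4.48 × 10^6 = 9.990 × 10^6 m. Gravity provides the centripetal force: G M m / r² = m v² / r ⇒ v = √(GM/r) = 7516 m/s.
T = 2πr/v = 2π × 9.990 × 10^6 / 7516 = 8352 s.

8350 s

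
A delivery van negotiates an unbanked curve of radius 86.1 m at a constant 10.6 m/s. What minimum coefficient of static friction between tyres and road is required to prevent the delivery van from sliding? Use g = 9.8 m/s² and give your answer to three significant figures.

0.133

Friction provides the centripetal force: μ_s m g = m v²/r, so μ_s = v²/(g r) = (10.60)²/(9.8 × 86.1) = 112.4/843.8 = 0.1332.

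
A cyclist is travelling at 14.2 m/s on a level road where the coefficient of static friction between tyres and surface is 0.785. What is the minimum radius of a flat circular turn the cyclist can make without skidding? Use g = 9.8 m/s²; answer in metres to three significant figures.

26.2 m

At the limit, μ_s m g = m v²/r, so r_min = v²/(μ_s g) = (14.2)²/(0.785 × 9.8) = 201.6/7.693 = 26.21 m.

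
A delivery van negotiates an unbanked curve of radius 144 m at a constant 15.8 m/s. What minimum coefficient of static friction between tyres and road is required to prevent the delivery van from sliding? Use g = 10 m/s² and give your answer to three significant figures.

Friction provides the centripetal force: μ_s m g = m v²/r, so μ_s = v²/(g r) = (15.80)²/(10.0 × 144) = 249.6/1440 = 0.1734.

0.173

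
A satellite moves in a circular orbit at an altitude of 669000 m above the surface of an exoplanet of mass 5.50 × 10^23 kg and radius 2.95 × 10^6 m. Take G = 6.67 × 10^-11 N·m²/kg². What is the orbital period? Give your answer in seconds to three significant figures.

r = R + h = 2.95 × 10^6 + 669000 = 3.619 × 10^6 m. Gravity provides the centripetal force: G M m / r² = m v² / r ⇒ v = √(GM/r) = 3184 m/s.
T = 2πr/v = 2π × 3.619 × 10^6 / 3184 = 7142 s.

7140 s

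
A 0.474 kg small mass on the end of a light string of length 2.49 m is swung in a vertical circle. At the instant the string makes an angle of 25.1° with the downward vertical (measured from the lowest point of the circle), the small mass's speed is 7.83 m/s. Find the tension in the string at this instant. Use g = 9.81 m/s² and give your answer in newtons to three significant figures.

Take the radial direction toward the centre of the circle as positive. The component of the weight along the string toward the centre is −mg cos φ (φ measured from the bottom), so Newton's second law along the string gives T − mg cos φ = m v²/r.
cos 25.1° = 0.9056, so T = m(v²/r + g cos φ) = 0.474 × ((7.83)²/2.49 + 9.81 × 0.9056) = 0.474 × (24.62 + (8.884)) = 0.474 × 33.51 = 15.88 N.

15.9 N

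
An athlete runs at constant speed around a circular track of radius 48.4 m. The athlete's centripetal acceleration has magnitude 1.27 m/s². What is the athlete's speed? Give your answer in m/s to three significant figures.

a_c = v²/r ⇒ v = √(a_c · r) = √(1.27 × 48.4) = √61.47 = 7.840 m/s.

7.84 m/s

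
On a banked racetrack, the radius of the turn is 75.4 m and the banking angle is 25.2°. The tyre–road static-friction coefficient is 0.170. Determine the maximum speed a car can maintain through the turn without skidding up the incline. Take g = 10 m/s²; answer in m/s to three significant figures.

At the maximum speed, friction acts down the slope at its limiting value f = μN. Radially (horizontal, toward centre): N sinθ + μN cosθ = mv²/r. Vertically: N cosθ − μN sinθ = mg.
Dividing: v² = r g (sinθ + μcosθ)/(cosθ − μsinθ).
sinθ + μcosθ = 0.4258 + 0.170×0.9048 = 0.5796; cosθ − μsinθ = 0.9048 − 0.170×0.4258 = 0.8324.
v² = 75.4 × 10.0 × 0.5796/0.8324 = 525.0 m²/s², so v = 22.91 m/s.

22.9 m/s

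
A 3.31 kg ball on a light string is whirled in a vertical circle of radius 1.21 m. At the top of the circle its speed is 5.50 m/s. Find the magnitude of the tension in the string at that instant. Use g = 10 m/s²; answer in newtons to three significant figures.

49.6 N

At the top, both T and the weight mg point inward (toward the centre), so T + mg = mv²/r.
T = m(v²/r − g) = 3.31 × ((5.50)²/1.21 − 10.0) = 3.31 × (25.00 − 10.0) = 3.31 × 15.00 = 49.65 N.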